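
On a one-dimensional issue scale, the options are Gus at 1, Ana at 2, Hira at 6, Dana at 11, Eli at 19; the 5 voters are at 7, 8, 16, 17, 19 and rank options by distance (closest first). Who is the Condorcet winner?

With single-peaked preferences on a line, the Condorcet winner is the candidate closest to the median voter.
The median voter (position 16) is closest to Eli at 19.
Check: Eli vs Dana — voters closer to Eli: 3 of 5.

Eli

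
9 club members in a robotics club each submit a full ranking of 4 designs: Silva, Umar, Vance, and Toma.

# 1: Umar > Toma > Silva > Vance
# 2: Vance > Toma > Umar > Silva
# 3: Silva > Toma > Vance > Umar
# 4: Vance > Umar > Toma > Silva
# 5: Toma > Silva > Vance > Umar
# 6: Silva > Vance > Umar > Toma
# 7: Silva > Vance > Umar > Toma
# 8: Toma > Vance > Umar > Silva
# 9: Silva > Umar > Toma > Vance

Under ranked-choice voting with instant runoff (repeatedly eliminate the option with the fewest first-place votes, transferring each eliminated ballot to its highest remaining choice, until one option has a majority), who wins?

Toma

Round 1: Silva 4, Vance 2, Toma 2, Umar 1. Umar has the fewest and is eliminated.
Round 2: Silva 4, Toma 3, Vance 2. Vance has the fewest and is eliminated.
Round 3: Toma 5, Silva 4. Toma has a majority.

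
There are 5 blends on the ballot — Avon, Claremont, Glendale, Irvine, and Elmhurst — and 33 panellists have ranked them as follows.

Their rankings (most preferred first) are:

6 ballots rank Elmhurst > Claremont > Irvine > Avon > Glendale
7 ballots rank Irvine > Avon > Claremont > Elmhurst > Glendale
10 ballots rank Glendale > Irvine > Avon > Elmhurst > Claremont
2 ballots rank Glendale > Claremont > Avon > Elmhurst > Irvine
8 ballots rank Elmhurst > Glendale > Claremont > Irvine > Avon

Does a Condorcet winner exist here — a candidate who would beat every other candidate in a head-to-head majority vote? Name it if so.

Head-to-head results (33 voters total):
Avon vs Claremont: Avon wins 17–16.
Avon vs Glendale: Glendale wins 20–13.
Avon vs Irvine: Irvine wins 31–2.
Avon vs Elmhurst: Avon wins 19–14.
Claremont vs Glendale: Glendale wins 20–13.
Claremont vs Irvine: Irvine wins 17–16.
Claremont vs Elmhurst: Elmhurst wins 24–9.
Glendale vs Irvine: Glendale wins 20–13.
Glendale vs Elmhurst: Elmhurst wins 21–12.
Irvine vs Elmhurst: Irvine wins 17–16.
No candidate beats all others: Avon beats Elmhurst beats Glendale beats Avon, a majority cycle.

There is no Condorcet winner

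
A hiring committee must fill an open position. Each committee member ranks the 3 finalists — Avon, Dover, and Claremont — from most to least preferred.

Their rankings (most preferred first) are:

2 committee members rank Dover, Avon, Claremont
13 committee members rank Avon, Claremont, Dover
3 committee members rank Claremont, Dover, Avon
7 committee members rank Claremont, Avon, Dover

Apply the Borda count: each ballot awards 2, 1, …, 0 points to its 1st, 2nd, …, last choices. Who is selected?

Avon

Borda scores:
  Avon: 2·1 + 13·2 + 3·0 + 7·1 = 35
  Dover: 2·2 + 13·0 + 3·1 + 7·0 = 7
  Claremont: 2·0 + 13·1 + 3·2 + 7·2 = 33
Avon has the highest total.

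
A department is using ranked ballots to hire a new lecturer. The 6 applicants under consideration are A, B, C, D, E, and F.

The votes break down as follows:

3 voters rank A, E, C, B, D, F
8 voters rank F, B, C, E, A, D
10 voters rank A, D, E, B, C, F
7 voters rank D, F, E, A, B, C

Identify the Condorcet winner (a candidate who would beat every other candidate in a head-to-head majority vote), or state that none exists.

Head-to-head results (28 voters total):
A vs B: A wins 20–8.
A vs C: A wins 20–8.
A vs D: A wins 21–7.
A vs E: E wins 15–13.
A vs F: F wins 15–13.
B vs C: B wins 25–3.
B vs D: D wins 17–11.
B vs E: E wins 20–8.
B vs F: F wins 15–13.
C vs D: D wins 17–11.
C vs E: E wins 20–8.
C vs F: F wins 15–13.
D vs E: D wins 17–11.
D vs F: D wins 20–8.
E vs F: F wins 15–13.
No candidate beats all others: A beats D beats E beats A, a majority cycle.

None — there is no Condorcet winner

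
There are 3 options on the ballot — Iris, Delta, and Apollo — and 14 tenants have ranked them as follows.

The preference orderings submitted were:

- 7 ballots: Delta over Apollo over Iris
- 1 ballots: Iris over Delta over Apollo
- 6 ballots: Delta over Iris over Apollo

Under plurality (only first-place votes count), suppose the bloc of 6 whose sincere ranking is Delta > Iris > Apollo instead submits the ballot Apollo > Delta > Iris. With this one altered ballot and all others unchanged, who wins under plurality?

Delta

First-place totals with the altered ballot: Iris 1, Delta 7, Apollo 6.
The winner is unchanged: still Delta.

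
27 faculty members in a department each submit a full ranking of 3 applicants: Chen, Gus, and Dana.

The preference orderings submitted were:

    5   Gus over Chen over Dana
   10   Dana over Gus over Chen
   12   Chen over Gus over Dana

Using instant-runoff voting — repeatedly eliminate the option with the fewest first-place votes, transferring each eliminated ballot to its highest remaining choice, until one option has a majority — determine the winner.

Chen

Round 1: Chen 12, Dana 10, Gus 5. Gus has the fewest and is eliminated.
Round 2: Chen 17, Dana 10. Chen has a majority.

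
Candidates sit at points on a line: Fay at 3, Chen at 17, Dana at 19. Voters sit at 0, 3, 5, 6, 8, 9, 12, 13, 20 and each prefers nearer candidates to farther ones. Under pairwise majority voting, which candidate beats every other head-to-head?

With single-peaked preferences on a line, the Condorcet winner is the candidate closest to the median voter.
The median voter (position 8) is closest to Fay at 3.
Check: Fay vs Dana — voters closer to Fay: 6 of 9.

Fay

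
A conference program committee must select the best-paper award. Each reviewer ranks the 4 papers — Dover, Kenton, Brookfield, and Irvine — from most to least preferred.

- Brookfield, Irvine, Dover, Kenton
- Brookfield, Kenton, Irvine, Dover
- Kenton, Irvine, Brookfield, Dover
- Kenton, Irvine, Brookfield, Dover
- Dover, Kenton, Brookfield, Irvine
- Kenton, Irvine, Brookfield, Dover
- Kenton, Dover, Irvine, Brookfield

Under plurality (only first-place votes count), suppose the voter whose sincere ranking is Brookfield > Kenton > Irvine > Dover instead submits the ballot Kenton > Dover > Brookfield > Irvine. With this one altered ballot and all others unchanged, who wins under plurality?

Kenton

First-place totals with the altered ballot: Dover 1, Kenton 5, Brookfield 1, Irvine 0.
The winner is unchanged: still Kenton.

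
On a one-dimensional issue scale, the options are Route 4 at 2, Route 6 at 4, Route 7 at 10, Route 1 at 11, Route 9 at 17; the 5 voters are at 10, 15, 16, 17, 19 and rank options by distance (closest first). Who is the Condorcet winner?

With single-peaked preferences on a line, the Condorcet winner is the candidate closest to the median voter.
The median voter (position 16) is closest to Route 9 at 17.
Check: Route 9 vs Route 1 — voters closer to Route 9: 4 of 5.

Route 9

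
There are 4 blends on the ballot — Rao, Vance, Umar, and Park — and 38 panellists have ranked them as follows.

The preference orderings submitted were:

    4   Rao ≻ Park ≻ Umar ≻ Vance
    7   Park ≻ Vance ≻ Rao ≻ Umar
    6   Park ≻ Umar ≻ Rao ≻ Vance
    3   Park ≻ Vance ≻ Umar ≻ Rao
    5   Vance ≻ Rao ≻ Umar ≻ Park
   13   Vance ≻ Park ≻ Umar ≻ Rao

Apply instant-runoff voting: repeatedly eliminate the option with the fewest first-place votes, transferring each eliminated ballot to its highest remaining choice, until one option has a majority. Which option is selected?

Park

Round 1: Vance 18, Park 16, Rao 4, Umar 0. Umar has the fewest and is eliminated.
Round 2: Vance 18, Park 16, Rao 4. Rao has the fewest and is eliminated.
Round 3: Park 20, Vance 18. Park has a majority.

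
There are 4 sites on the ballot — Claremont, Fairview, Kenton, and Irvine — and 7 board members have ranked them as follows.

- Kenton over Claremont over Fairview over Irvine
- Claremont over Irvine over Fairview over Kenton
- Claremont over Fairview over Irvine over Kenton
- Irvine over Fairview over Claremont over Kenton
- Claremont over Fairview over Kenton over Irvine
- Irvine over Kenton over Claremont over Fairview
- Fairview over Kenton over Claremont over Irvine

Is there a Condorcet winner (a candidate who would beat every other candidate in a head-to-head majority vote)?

Head-to-head results (7 voters total):
Claremont vs Fairview: Claremont wins 5–2.
Claremont vs Kenton: Claremont wins 4–3.
Claremont vs Irvine: Claremont wins 5–2.
Fairview vs Kenton: Fairview wins 5–2.
Fairview vs Irvine: Fairview wins 4–3.
Kenton vs Irvine: Irvine wins 4–3.
Claremont beats each rival — Fairview (5–2), Kenton (4–3), Irvine (5–2) — so Claremont is the Condorcet winner.

Yes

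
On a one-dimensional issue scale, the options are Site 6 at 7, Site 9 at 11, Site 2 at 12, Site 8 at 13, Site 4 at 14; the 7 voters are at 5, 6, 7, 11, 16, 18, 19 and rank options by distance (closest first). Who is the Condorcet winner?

Site 9

With single-peaked preferences on a line, the Condorcet winner is the candidate closest to the median voter.
The median voter (position 11) is closest to Site 9 at 11.
Check: Site 9 vs Site 6 — voters closer to Site 9: 4 of 7.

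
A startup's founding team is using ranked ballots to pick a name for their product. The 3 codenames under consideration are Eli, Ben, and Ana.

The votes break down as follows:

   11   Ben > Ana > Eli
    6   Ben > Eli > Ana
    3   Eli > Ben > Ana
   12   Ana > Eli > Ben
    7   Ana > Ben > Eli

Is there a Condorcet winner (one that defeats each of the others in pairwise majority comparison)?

Yes

Head-to-head results (39 voters total):
Eli vs Ben: Ben wins 24–15.
Eli vs Ana: Ana wins 30–9.
Ben vs Ana: Ben wins 20–19.
Ben beats each rival — Eli (24–15), Ana (20–19) — so Ben is the Condorcet winner.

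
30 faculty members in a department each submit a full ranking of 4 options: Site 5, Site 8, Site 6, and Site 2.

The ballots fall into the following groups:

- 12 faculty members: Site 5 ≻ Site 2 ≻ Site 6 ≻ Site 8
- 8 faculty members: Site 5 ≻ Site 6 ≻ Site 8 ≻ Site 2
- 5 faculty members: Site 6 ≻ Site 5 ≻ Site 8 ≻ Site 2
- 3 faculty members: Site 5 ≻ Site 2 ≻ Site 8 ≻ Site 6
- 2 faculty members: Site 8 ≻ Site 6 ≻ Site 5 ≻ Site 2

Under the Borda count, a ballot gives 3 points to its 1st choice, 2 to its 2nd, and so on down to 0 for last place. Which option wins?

Site 5

Borda scores:
  Site 5: 12·3 + 8·3 + 5·2 + 3·3 + 2·1 = 81
  Site 8: 12·0 + 8·1 + 5·1 + 3·1 + 2·3 = 22
  Site 6: 12·1 + 8·2 + 5·3 + 3·0 + 2·2 = 47
  Site 2: 12·2 + 8·0 + 5·0 + 3·2 + 2·0 = 30
Site 5 has the highest total.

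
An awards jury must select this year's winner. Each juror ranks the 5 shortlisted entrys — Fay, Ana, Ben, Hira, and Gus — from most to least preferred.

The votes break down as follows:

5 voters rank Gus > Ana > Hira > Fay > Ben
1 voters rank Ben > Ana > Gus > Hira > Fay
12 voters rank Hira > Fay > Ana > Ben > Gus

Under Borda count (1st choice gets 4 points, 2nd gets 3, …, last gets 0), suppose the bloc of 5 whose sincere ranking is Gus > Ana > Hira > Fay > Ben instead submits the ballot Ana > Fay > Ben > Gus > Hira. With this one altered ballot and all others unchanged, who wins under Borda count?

Borda totals with the altered ballot: Fay 51, Ana 47, Ben 26, Hira 49, Gus 7.
The switch changes the winner from Hira to Fay.

Fay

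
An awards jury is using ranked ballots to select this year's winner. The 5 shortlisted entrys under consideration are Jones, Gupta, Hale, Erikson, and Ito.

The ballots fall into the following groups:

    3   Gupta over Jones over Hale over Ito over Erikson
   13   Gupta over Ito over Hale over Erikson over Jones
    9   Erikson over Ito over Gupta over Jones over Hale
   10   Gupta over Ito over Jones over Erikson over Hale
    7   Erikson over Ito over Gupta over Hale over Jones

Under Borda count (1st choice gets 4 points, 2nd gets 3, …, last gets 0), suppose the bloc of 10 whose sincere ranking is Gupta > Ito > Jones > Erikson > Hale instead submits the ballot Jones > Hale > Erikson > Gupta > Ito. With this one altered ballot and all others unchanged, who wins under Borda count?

Borda totals with the altered ballot: Jones 58, Gupta 106, Hale 69, Erikson 97, Ito 90.
The winner is unchanged: still Gupta.

Gupta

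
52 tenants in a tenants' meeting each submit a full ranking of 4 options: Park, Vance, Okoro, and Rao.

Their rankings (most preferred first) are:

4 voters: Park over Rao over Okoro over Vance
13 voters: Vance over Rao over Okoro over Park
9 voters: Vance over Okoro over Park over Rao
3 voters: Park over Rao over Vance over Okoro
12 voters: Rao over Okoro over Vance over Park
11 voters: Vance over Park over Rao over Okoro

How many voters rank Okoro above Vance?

16

Ballots ranking Okoro above Vance: 4+12 = 16.
Ballots ranking Vance above Okoro: 13+9+3+11 = 36.
So 16 of 52 voters prefer Okoro to Vance.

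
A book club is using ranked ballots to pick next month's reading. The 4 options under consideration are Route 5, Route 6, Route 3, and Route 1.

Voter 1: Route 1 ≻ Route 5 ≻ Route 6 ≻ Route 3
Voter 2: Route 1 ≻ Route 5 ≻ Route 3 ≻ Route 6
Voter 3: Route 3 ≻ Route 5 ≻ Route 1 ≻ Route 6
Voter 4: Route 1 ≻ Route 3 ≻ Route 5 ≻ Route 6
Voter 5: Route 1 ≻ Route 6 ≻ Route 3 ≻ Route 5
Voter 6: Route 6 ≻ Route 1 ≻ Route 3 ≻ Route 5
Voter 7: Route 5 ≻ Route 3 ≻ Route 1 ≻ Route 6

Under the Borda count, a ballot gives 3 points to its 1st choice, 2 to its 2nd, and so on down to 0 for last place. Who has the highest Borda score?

Route 1

Borda scores:
  Route 5: 2 + 2 + 2 + 1 + 0 + 0 + 3 = 10
  Route 6: 1 + 0 + 0 + 0 + 2 + 3 + 0 = 6
  Route 3: 0 + 1 + 3 + 2 + 1 + 1 + 2 = 10
  Route 1: 3 + 3 + 1 + 3 + 3 + 2 + 1 = 16
Route 1 has the highest total.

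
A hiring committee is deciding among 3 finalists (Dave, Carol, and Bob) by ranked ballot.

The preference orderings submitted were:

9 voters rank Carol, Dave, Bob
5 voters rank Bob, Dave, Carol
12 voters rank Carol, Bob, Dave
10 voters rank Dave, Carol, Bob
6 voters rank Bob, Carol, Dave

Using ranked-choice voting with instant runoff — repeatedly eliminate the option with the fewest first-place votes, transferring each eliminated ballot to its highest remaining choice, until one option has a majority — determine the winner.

Carol

Round 1: Carol 21, Bob 11, Dave 10. Dave has the fewest and is eliminated.
Round 2: Carol 31, Bob 11. Carol has a majority.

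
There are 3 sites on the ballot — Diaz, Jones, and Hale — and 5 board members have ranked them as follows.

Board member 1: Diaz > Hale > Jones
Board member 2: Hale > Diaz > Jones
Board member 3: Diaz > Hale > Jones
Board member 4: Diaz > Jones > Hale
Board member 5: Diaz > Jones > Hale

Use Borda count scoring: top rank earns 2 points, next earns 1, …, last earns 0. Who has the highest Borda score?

Diaz

Borda scores:
  Diaz: 2 + 1 + 2 + 2 + 2 = 9
  Jones: 0 + 0 + 0 + 1 + 1 = 2
  Hale: 1 + 2 + 1 + 0 + 0 = 4
Diaz has the highest total.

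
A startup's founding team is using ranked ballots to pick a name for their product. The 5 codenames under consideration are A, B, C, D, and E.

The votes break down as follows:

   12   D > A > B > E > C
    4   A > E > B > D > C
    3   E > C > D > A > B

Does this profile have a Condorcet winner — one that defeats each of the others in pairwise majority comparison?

Head-to-head results (19 voters total):
A vs B: A wins 19–0.
A vs C: A wins 16–3.
A vs D: D wins 15–4.
A vs E: A wins 16–3.
B vs C: B wins 16–3.
B vs D: D wins 15–4.
B vs E: B wins 12–7.
C vs D: D wins 16–3.
C vs E: E wins 19–0.
D vs E: D wins 12–7.
D beats each rival — A (15–4), B (15–4), C (16–3), E (12–7) — so D is the Condorcet winner.

Yes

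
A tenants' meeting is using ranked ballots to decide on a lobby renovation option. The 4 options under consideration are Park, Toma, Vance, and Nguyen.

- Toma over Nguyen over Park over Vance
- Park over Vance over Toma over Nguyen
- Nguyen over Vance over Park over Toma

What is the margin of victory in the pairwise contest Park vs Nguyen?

1

Ballots ranking Park above Nguyen: 1.
Ballots ranking Nguyen above Park: 2.
Nguyen wins 2–1, a margin of 1.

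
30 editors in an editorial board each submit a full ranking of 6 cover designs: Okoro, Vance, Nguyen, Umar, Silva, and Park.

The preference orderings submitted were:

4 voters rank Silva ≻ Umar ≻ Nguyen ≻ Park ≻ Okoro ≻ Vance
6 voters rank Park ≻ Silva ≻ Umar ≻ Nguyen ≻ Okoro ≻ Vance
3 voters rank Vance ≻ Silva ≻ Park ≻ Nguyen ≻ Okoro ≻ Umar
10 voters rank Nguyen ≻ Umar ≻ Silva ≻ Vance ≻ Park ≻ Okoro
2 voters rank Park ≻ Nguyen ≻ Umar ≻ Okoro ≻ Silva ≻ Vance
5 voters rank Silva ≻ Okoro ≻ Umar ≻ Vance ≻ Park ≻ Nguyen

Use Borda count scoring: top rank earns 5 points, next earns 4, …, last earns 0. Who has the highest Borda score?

Borda scores:
  Okoro: 4·1 + 6·1 + 3·1 + 10·0 + 2·2 + 5·4 = 37
  Vance: 4·0 + 6·0 + 3·5 + 10·2 + 2·0 + 5·2 = 45
  Nguyen: 4·3 + 6·2 + 3·2 + 10·5 + 2·4 + 5·0 = 88
  Umar: 4·4 + 6·3 + 3·0 + 10·4 + 2·3 + 5·3 = 95
  Silva: 4·5 + 6·4 + 3·4 + 10·3 + 2·1 + 5·5 = 113
  Park: 4·2 + 6·5 + 3·3 + 10·1 + 2·5 + 5·1 = 72
Silva has the highest total.

Silva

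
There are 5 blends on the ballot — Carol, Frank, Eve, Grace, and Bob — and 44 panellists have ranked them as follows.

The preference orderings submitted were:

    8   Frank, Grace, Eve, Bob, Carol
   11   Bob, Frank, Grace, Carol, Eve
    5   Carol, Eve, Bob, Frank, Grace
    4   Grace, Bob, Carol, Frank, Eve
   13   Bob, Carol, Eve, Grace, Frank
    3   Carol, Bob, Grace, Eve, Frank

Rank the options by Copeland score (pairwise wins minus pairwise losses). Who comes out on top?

Bob

Pairwise results:
  Carol vs Frank: Carol wins 25–19.
  Carol vs Eve: Carol wins 36–8.
  Carol vs Grace: Grace wins 23–21.
  Carol vs Bob: Bob wins 36–8.
  Frank vs Eve: Frank wins 23–21.
  Frank vs Grace: Frank wins 24–20.
  Frank vs Bob: Bob wins 36–8.
  Eve vs Grace: Grace wins 26–18.
  Eve vs Bob: Bob wins 31–13.
  Grace vs Bob: Bob wins 32–12.
Copeland scores (wins − losses):
  Carol: 2 − 2 = 0
  Frank: 2 − 2 = 0
  Eve: 0 − 4 = -4
  Grace: 2 − 2 = 0
  Bob: 4 − 0 = 4
Bob has the best Copeland score.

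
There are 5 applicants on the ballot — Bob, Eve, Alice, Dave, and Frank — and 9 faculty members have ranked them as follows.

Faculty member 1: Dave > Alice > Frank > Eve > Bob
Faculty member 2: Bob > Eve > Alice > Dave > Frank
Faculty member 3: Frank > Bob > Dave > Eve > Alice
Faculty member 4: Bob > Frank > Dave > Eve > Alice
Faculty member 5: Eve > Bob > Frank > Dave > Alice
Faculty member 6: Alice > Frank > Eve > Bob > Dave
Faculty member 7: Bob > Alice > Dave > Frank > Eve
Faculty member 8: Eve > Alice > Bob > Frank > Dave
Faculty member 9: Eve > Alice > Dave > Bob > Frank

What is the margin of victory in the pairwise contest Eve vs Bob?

1

Ballots ranking Eve above Bob: 5.
Ballots ranking Bob above Eve: 4.
Eve wins 5–4, a margin of 1.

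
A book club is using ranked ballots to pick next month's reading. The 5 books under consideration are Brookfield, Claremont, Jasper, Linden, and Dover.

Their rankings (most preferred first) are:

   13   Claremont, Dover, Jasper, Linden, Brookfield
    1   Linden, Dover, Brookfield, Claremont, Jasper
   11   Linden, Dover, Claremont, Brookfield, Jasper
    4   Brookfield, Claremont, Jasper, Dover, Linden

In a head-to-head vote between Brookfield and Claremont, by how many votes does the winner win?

19

Ballots ranking Brookfield above Claremont: 1+4 = 5.
Ballots ranking Claremont above Brookfield: 13+11 = 24.
Claremont wins 24–5, a margin of 19.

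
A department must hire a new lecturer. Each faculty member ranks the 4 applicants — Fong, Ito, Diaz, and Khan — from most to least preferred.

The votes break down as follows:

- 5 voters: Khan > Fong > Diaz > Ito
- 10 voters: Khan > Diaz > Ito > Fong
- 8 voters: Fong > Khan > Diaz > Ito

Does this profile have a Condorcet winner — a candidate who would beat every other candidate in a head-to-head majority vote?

Head-to-head results (23 voters total):
Fong vs Ito: Fong wins 13–10.
Fong vs Diaz: Fong wins 13–10.
Fong vs Khan: Khan wins 15–8.
Ito vs Diaz: Diaz wins 23–0.
Ito vs Khan: Khan wins 23–0.
Diaz vs Khan: Khan wins 23–0.
Khan beats each rival — Fong (15–8), Ito (23–0), Diaz (23–0) — so Khan is the Condorcet winner.

Yes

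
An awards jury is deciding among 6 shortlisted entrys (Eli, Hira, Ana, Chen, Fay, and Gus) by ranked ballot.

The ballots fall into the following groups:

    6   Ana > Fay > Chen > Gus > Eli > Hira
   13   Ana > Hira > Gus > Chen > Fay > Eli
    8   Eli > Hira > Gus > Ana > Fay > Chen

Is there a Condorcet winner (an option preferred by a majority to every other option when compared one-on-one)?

Head-to-head results (27 voters total):
Eli vs Hira: Eli wins 14–13.
Eli vs Ana: Ana wins 19–8.
Eli vs Chen: Chen wins 19–8.
Eli vs Fay: Fay wins 19–8.
Eli vs Gus: Gus wins 19–8.
Hira vs Ana: Ana wins 19–8.
Hira vs Chen: Hira wins 21–6.
Hira vs Fay: Hira wins 21–6.
Hira vs Gus: Hira wins 21–6.
Ana vs Chen: Ana wins 27–0.
Ana vs Fay: Ana wins 27–0.
Ana vs Gus: Ana wins 19–8.
Chen vs Fay: Fay wins 14–13.
Chen vs Gus: Gus wins 21–6.
Fay vs Gus: Gus wins 21–6.
Ana beats each rival — Eli (19–8), Hira (19–8), Chen (27–0), Fay (27–0), Gus (19–8) — so Ana is the Condorcet winner.

Yes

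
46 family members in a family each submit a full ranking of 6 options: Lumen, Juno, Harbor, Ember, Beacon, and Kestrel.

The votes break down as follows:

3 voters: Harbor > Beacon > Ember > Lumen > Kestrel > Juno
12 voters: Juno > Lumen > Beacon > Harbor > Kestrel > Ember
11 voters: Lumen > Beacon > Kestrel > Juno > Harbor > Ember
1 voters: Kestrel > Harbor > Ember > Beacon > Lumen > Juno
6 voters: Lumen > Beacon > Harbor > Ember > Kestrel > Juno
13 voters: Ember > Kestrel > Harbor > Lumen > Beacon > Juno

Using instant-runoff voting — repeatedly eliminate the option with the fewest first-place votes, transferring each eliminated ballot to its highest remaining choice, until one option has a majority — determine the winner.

Lumen

Round 1: Lumen 17, Ember 13, Juno 12, Harbor 3, Kestrel 1, Beacon 0. Beacon has the fewest and is eliminated.
Round 2: Lumen 17, Ember 13, Juno 12, Harbor 3, Kestrel 1. Kestrel has the fewest and is eliminated.
Round 3: Lumen 17, Ember 13, Juno 12, Harbor 4. Harbor has the fewest and is eliminated.
Round 4: Lumen 17, Ember 17, Juno 12. Juno has the fewest and is eliminated.
Round 5: Lumen 29, Ember 17. Lumen has a majority.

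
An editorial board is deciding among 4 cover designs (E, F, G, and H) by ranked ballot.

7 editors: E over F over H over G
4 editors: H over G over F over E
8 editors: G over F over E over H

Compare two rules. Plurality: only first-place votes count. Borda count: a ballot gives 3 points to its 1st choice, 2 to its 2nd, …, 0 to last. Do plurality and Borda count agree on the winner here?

Plurality first-place counts: E 7, F 0, G 8, H 4 → G.
Borda totals: E 29, F 34, G 32, H 19 → F.
The two rules disagree: plurality picks G, Borda picks F.

No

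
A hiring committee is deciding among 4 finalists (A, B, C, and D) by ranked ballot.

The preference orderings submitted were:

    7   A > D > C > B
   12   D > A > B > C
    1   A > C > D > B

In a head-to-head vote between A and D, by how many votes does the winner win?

4

Ballots ranking A above D: 7+1 = 8.
Ballots ranking D above A: 12.
D wins 12–8, a margin of 4.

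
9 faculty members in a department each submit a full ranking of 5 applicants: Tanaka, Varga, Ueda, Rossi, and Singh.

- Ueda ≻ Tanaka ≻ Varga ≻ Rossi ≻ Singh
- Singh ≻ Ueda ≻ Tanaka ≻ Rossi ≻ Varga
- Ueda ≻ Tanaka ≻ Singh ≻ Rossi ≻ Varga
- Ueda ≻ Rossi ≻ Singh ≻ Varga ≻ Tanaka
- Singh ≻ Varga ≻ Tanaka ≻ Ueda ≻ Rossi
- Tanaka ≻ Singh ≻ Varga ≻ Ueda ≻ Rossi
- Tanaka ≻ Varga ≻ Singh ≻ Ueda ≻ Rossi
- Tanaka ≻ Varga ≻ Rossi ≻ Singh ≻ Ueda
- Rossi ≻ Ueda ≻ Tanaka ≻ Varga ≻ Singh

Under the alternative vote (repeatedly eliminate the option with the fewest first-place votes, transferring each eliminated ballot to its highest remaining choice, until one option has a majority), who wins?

Ueda

Round 1: Tanaka 3, Ueda 3, Singh 2, Rossi 1, Varga 0. Varga has the fewest and is eliminated.
Round 2: Tanaka 3, Ueda 3, Singh 2, Rossi 1. Rossi has the fewest and is eliminated.
Round 3: Ueda 4, Tanaka 3, Singh 2. Singh has the fewest and is eliminated.
Round 4: Ueda 5, Tanaka 4. Ueda has a majority.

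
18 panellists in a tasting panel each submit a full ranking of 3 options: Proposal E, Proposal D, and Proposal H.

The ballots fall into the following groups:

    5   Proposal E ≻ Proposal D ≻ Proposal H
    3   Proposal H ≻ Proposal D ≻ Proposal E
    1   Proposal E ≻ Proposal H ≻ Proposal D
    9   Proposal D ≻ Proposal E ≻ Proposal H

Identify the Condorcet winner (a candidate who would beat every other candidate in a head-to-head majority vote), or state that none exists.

Proposal D

Head-to-head results (18 voters total):
Proposal E vs Proposal D: Proposal D wins 12–6.
Proposal E vs Proposal H: Proposal E wins 15–3.
Proposal D vs Proposal H: Proposal D wins 14–4.
Proposal D beats each rival — Proposal E (12–6), Proposal H (14–4) — so Proposal D is the Condorcet winner.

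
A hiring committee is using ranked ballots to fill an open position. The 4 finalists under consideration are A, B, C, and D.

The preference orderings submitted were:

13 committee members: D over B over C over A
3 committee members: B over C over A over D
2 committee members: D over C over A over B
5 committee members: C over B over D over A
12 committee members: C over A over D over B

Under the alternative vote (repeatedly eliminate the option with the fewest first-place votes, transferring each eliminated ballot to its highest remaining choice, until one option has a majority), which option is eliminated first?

A

Round 1: C 17, D 15, B 3, A 0. A has the fewest and is eliminated.
Round 2: C 17, D 15, B 3. B has the fewest and is eliminated.
Round 3: C 20, D 15. C has a majority.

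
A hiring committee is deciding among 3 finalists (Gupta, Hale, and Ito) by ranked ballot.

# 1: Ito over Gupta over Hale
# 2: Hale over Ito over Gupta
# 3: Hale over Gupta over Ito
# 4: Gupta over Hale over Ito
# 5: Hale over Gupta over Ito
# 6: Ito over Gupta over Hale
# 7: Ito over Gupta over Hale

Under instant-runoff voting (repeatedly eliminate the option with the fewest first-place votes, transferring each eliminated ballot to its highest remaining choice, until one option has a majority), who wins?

Hale

Round 1: Hale 3, Ito 3, Gupta 1. Gupta has the fewest and is eliminated.
Round 2: Hale 4, Ito 3. Hale has a majority.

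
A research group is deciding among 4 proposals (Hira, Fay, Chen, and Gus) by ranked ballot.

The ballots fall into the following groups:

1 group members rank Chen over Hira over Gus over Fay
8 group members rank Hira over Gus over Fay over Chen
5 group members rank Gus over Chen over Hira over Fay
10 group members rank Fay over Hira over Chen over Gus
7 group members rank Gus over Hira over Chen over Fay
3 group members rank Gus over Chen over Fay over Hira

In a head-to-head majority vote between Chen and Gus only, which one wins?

Gus

Ballots ranking Chen above Gus: 1+10 = 11.
Ballots ranking Gus above Chen: 8+5+7+3 = 23.
Gus wins the head-to-head, 23–11.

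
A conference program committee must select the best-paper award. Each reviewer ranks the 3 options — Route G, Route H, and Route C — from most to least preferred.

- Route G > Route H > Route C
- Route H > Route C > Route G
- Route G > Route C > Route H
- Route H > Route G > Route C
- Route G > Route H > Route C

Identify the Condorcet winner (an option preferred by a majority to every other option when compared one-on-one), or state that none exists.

Head-to-head results (5 voters total):
Route G vs Route H: Route G wins 3–2.
Route G vs Route C: Route G wins 4–1.
Route H vs Route C: Route H wins 4–1.
Route G beats each rival — Route H (3–2), Route C (4–1) — so Route G is the Condorcet winner.

Route G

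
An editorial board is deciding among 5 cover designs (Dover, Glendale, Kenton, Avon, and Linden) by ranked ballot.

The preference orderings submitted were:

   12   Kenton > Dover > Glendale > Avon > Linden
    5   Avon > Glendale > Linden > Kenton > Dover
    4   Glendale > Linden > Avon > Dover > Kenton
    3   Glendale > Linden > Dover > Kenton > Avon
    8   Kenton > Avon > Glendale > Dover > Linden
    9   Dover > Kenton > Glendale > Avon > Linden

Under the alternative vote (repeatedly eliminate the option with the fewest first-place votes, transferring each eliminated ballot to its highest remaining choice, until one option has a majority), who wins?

Kenton

Round 1: Kenton 20, Dover 9, Glendale 7, Avon 5, Linden 0. Linden has the fewest and is eliminated.
Round 2: Kenton 20, Dover 9, Glendale 7, Avon 5. Avon has the fewest and is eliminated.
Round 3: Kenton 20, Glendale 12, Dover 9. Dover has the fewest and is eliminated.
Round 4: Kenton 29, Glendale 12. Kenton has a majority.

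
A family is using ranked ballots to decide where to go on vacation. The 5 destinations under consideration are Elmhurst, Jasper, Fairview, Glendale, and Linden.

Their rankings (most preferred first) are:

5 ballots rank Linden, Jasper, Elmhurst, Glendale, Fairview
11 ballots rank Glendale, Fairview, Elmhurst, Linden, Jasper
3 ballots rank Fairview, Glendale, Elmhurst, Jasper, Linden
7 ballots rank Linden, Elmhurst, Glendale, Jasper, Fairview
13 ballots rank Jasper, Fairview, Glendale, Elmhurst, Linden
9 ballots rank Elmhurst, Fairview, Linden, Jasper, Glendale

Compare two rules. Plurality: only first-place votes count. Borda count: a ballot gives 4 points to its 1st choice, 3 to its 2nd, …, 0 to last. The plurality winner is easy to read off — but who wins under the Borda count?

Plurality first-place counts: Elmhurst 9, Jasper 13, Fairview 3, Glendale 11, Linden 12 → Jasper.
Borda totals: Elmhurst 108, Jasper 86, Fairview 111, Glendale 98, Linden 77 → Fairview.

Fairview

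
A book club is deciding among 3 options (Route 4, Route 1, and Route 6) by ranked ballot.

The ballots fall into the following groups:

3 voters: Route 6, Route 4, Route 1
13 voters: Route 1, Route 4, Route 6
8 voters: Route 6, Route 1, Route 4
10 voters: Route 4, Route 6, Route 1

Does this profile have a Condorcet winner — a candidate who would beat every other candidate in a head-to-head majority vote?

Head-to-head results (34 voters total):
Route 4 vs Route 1: Route 1 wins 21–13.
Route 4 vs Route 6: Route 4 wins 23–11.
Route 1 vs Route 6: Route 6 wins 21–13.
No candidate beats all others: Route 4 beats Route 6 beats Route 1 beats Route 4, a majority cycle.

No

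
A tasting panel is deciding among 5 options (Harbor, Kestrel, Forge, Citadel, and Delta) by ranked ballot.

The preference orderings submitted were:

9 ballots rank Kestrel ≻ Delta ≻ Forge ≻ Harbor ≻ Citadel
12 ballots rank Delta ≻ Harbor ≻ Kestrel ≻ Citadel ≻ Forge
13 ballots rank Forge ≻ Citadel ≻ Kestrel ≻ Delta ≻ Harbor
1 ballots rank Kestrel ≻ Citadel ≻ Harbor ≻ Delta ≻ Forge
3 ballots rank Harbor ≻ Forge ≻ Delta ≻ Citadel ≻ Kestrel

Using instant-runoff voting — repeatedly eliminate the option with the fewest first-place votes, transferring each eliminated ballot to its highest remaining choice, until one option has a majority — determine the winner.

Delta

Round 1: Forge 13, Delta 12, Kestrel 10, Harbor 3, Citadel 0. Citadel has the fewest and is eliminated.
Round 2: Forge 13, Delta 12, Kestrel 10, Harbor 3. Harbor has the fewest and is eliminated.
Round 3: Forge 16, Delta 12, Kestrel 10. Kestrel has the fewest and is eliminated.
Round 4: Delta 22, Forge 16. Delta has a majority.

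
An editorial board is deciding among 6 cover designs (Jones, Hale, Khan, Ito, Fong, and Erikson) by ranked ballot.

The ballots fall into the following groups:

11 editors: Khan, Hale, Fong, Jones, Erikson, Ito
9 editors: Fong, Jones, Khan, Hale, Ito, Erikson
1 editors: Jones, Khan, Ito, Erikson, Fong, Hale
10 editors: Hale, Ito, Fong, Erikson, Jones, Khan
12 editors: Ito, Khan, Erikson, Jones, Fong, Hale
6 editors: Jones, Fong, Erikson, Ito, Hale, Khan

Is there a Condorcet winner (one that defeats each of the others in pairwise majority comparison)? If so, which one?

Head-to-head results (49 voters total):
Jones vs Hale: Jones wins 28–21.
Jones vs Khan: Jones wins 26–23.
Jones vs Ito: Jones wins 27–22.
Jones vs Fong: Fong wins 30–19.
Jones vs Erikson: Jones wins 27–22.
Hale vs Khan: Khan wins 33–16.
Hale vs Ito: Hale wins 30–19.
Hale vs Fong: Fong wins 28–21.
Hale vs Erikson: Hale wins 30–19.
Khan vs Ito: Ito wins 28–21.
Khan vs Fong: Fong wins 25–24.
Khan vs Erikson: Khan wins 33–16.
Ito vs Fong: Fong wins 26–23.
Ito vs Erikson: Ito wins 32–17.
Fong vs Erikson: Fong wins 36–13.
Fong beats each rival — Jones (30–19), Hale (28–21), Khan (25–24), Ito (26–23), Erikson (36–13) — so Fong is the Condorcet winner.

Fong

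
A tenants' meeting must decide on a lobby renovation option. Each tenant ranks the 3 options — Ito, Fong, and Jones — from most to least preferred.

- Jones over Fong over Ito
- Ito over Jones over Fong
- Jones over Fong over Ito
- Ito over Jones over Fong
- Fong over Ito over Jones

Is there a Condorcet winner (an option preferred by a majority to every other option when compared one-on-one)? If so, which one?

Head-to-head results (5 voters total):
Ito vs Fong: Fong wins 3–2.
Ito vs Jones: Ito wins 3–2.
Fong vs Jones: Jones wins 4–1.
No candidate beats all others: Ito beats Jones beats Fong beats Ito, a majority cycle.

There is no Condorcet winner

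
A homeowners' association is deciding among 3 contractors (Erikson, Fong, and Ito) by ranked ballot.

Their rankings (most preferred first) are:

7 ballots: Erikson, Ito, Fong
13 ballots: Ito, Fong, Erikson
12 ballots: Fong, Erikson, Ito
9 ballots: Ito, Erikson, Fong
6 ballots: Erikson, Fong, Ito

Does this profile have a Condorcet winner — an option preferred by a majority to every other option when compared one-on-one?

Head-to-head results (47 voters total):
Erikson vs Fong: Fong wins 25–22.
Erikson vs Ito: Erikson wins 25–22.
Fong vs Ito: Ito wins 29–18.
No candidate beats all others: Erikson beats Ito beats Fong beats Erikson, a majority cycle.

No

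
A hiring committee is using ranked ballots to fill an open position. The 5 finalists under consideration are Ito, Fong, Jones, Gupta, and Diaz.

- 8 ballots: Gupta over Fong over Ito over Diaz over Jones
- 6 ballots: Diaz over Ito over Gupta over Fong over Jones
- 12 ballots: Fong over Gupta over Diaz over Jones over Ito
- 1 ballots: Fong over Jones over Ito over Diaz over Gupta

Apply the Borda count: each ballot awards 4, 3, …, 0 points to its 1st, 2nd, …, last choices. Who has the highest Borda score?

Borda scores:
  Ito: 8·2 + 6·3 + 12·0 + 2 = 36
  Fong: 8·3 + 6·1 + 12·4 + 4 = 82
  Jones: 8·0 + 6·0 + 12·1 + 3 = 15
  Gupta: 8·4 + 6·2 + 12·3 + 0 = 80
  Diaz: 8·1 + 6·4 + 12·2 + 1 = 57
Fong has the highest total.

Fong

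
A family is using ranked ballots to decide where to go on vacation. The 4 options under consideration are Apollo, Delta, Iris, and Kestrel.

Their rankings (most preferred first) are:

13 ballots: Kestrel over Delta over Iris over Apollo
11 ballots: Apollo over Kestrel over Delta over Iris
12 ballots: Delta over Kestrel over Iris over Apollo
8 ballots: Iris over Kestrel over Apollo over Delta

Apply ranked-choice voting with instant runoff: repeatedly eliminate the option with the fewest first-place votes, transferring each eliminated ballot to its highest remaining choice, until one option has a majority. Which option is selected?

Round 1: Kestrel 13, Delta 12, Apollo 11, Iris 8. Iris has the fewest and is eliminated.
Round 2: Kestrel 21, Delta 12, Apollo 11. Apollo has the fewest and is eliminated.
Round 3: Kestrel 32, Delta 12. Kestrel has a majority.

Kestrel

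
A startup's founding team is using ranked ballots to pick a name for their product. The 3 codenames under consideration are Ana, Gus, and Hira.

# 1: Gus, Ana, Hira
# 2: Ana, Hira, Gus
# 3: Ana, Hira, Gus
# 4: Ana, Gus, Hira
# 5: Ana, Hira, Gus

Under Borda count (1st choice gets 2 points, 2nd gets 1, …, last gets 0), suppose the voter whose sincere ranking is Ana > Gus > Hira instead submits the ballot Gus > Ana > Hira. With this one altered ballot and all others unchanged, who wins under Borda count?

Ana

Borda totals with the altered ballot: Ana 8, Gus 4, Hira 3.
The winner is unchanged: still Ana.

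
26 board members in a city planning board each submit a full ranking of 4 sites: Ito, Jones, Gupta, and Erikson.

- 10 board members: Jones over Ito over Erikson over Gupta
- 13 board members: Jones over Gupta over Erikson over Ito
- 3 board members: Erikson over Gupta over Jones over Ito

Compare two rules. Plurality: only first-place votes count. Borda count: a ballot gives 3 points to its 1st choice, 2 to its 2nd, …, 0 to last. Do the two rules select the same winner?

Plurality first-place counts: Ito 0, Jones 23, Gupta 0, Erikson 3 → Jones.
Borda totals: Ito 20, Jones 72, Gupta 32, Erikson 32 → Jones.
The two rules agree on Jones.

Yes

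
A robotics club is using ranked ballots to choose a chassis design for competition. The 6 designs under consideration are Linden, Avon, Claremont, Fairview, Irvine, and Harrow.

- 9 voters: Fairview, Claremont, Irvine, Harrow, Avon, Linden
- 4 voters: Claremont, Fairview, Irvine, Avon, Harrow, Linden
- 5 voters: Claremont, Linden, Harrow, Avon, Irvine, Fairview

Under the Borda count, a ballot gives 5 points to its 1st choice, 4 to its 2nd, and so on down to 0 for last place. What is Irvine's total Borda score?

44

Borda scores:
  Linden: 9·0 + 4·0 + 5·4 = 20
  Avon: 9·1 + 4·2 + 5·2 = 27
  Claremont: 9·4 + 4·5 + 5·5 = 81
  Fairview: 9·5 + 4·4 + 5·0 = 61
  Irvine: 9·3 + 4·3 + 5·1 = 44
  Harrow: 9·2 + 4·1 + 5·3 = 37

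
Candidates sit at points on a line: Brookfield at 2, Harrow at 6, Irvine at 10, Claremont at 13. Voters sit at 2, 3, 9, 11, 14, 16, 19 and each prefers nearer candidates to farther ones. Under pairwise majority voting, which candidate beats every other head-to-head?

Irvine

With single-peaked preferences on a line, the Condorcet winner is the candidate closest to the median voter.
The median voter (position 11) is closest to Irvine at 10.
Check: Irvine vs Harrow — voters closer to Irvine: 5 of 7.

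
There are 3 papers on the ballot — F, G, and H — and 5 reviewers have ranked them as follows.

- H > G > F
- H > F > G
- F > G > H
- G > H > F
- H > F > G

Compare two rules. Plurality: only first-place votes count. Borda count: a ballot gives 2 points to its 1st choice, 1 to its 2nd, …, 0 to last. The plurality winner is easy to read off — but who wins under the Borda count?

Plurality first-place counts: F 1, G 1, H 3 → H.
Borda totals: F 4, G 4, H 7 → H.

H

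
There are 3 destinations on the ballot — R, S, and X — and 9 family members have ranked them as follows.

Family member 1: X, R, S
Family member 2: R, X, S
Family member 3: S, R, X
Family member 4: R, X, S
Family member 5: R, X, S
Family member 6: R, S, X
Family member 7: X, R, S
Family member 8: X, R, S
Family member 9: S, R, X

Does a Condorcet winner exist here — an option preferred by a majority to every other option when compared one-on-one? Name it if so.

R

Head-to-head results (9 voters total):
R vs S: R wins 7–2.
R vs X: R wins 6–3.
S vs X: X wins 6–3.
R beats each rival — S (7–2), X (6–3) — so R is the Condorcet winner.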